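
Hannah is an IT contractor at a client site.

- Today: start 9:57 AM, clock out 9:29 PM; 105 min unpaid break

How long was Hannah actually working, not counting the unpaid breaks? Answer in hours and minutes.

Today: 9:57 AM–9:29 PM = 11 h 32 min; less 105 min break → 9 h 47 min

9 h 47 min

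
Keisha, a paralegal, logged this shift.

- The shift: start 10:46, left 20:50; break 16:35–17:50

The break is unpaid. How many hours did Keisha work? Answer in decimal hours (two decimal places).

8.82 hours

The shift: 10:46–20:50 = 10 h 4 min; less 75 min break → 8 h 49 min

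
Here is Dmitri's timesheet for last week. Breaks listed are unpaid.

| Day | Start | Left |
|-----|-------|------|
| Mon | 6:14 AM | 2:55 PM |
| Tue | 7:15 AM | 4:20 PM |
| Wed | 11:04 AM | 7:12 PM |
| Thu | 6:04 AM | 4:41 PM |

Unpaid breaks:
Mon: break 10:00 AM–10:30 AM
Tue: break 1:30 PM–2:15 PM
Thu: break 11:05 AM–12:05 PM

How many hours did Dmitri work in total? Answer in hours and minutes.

34 h 16 min

Mon: 6:14 AM–2:55 PM = 8 h 41 min; less 30 min break → 8 h 11 min
Tue: 7:15 AM–4:20 PM = 9 h 5 min; less 45 min break → 8 h 20 min
Wed: 11:04 AM–7:12 PM = 8 h 8 min
Thu: 6:04 AM–4:41 PM = 10 h 37 min; less 60 min break → 9 h 37 min
Total: 8 h 11 min + 8 h 20 min + 8 h 8 min + 9 h 37 min = 34 h 16 min.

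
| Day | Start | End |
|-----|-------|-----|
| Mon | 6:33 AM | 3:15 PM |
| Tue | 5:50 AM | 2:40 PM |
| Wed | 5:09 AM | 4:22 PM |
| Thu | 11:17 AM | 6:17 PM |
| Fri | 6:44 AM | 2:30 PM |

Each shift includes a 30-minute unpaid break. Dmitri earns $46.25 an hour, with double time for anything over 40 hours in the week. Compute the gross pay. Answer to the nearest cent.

Mon: 6:33 AM–3:15 PM = 8 h 42 min; less 30 min break → 8 h 12 min
Tue: 5:50 AM–2:40 PM = 8 h 50 min; less 30 min break → 8 h 20 min
Wed: 5:09 AM–4:22 PM = 11 h 13 min; less 30 min break → 10 h 43 min
Thu: 11:17 AM–6:17 PM = 7 h 0 min; less 30 min break → 6 h 30 min
Fri: 6:44 AM–2:30 PM = 7 h 46 min; less 30 min break → 7 h 16 min
Total worked: 41 h 1 min = 2461 min.
Regular 40 h 0 min = 2400 min at $46.25/h; overtime 1 h 1 min = 61 min at $92.50/h.
Pay = (2400 × $46.25 + 61 × $92.50) ÷ 60 = $1944.04.

$1944.04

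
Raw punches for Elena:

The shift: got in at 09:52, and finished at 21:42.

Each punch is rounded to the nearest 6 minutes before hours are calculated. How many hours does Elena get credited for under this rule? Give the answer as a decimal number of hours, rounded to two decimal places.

11.80 hours

The shift: in 09:52→09:54, out 21:42→21:42; 11 h 48 min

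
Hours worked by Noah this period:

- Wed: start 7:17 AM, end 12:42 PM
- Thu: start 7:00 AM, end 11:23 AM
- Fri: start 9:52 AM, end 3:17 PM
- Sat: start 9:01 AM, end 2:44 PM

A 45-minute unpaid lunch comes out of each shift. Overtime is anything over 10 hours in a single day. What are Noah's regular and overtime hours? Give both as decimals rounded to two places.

Wed: 7:17 AM–12:42 PM = 5 h 25 min; less 45 min break → 4 h 40 min
Thu: 7:00 AM–11:23 AM = 4 h 23 min; less 45 min break → 3 h 38 min
Fri: 9:52 AM–3:17 PM = 5 h 25 min; less 45 min break → 4 h 40 min
Sat: 9:01 AM–2:44 PM = 5 h 43 min; less 45 min break → 4 h 58 min
Wed reg 4 h 40 min / OT 0 h 0 min; Thu reg 3 h 38 min / OT 0 h 0 min; Fri reg 4 h 40 min / OT 0 h 0 min; Sat reg 4 h 58 min / OT 0 h 0 min.
Totals: regular 17 h 56 min, overtime 0 h 0 min.

Regular 17.93 hours, overtime 0.00 hours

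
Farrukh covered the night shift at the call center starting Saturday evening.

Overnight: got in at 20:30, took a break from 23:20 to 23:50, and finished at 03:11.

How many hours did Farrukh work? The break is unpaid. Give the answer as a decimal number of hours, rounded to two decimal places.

Overnight: 20:30 → midnight = 3 h 30 min; midnight → 03:11 = 3 h 11 min; span 6 h 41 min; less 30 min break → 6 h 11 min

6.18 hours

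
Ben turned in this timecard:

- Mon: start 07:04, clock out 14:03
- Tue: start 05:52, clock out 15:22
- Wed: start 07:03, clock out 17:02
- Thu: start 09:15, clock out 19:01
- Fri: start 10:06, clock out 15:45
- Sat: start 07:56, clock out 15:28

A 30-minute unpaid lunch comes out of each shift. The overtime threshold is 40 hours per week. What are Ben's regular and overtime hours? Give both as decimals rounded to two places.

Regular 40.00 hours, overtime 6.42 hours

Mon: 07:04–14:03 = 6 h 59 min; less 30 min break → 6 h 29 min
Tue: 05:52–15:22 = 9 h 30 min; less 30 min break → 9 h 0 min
Wed: 07:03–17:02 = 9 h 59 min; less 30 min break → 9 h 29 min
Thu: 09:15–19:01 = 9 h 46 min; less 30 min break → 9 h 16 min
Fri: 10:06–15:45 = 5 h 39 min; less 30 min break → 5 h 9 min
Sat: 07:56–15:28 = 7 h 32 min; less 30 min break → 7 h 2 min
Total worked: 46 h 25 min = 46.42 h.
Threshold 40 h → overtime 6 h 25 min, regular 40 h 0 min.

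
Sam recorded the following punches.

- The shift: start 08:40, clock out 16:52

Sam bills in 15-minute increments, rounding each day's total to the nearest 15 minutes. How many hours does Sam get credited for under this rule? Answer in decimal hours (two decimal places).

8.25 hours

The shift: 08:40–16:52 = 8 h 12 min → rounds to 8 h 15 min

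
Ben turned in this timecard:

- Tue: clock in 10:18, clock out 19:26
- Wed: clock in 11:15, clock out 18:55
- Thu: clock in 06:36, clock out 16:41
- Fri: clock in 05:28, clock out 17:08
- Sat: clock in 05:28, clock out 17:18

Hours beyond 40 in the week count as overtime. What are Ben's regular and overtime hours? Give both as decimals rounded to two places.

Tue: 10:18–19:26 = 9 h 8 min
Wed: 11:15–18:55 = 7 h 40 min
Thu: 06:36–16:41 = 10 h 5 min
Fri: 05:28–17:08 = 11 h 40 min
Sat: 05:28–17:18 = 11 h 50 min
Total worked: 50 h 23 min = 50.38 h.
Threshold 40 h → overtime 10 h 23 min, regular 40 h 0 min.

Regular 40.00 hours, overtime 10.38 hours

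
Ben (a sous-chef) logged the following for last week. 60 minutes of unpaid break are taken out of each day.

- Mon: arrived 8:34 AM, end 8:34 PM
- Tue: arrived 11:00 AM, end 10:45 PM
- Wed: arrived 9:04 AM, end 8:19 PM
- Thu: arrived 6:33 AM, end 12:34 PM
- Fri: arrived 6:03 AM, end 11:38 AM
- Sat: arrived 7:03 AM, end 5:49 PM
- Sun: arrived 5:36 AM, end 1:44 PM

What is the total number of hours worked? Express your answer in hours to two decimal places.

Mon: 8:34 AM–8:34 PM = 12 h 0 min; less 60 min break → 11 h 0 min
Tue: 11:00 AM–10:45 PM = 11 h 45 min; less 60 min break → 10 h 45 min
Wed: 9:04 AM–8:19 PM = 11 h 15 min; less 60 min break → 10 h 15 min
Thu: 6:33 AM–12:34 PM = 6 h 1 min; less 60 min break → 5 h 1 min
Fri: 6:03 AM–11:38 AM = 5 h 35 min; less 60 min break → 4 h 35 min
Sat: 7:03 AM–5:49 PM = 10 h 46 min; less 60 min break → 9 h 46 min
Sun: 5:36 AM–1:44 PM = 8 h 8 min; less 60 min break → 7 h 8 min
Total: 11 h 0 min + 10 h 45 min + 10 h 15 min + 5 h 1 min + 4 h 35 min + 9 h 46 min + 7 h 8 min = 58 h 30 min.

58.50 hours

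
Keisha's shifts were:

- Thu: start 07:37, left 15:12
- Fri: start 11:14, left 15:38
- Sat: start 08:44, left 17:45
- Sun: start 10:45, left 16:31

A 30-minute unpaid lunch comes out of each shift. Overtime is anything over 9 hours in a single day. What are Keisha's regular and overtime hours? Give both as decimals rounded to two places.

Thu: 07:37–15:12 = 7 h 35 min; less 30 min break → 7 h 5 min
Fri: 11:14–15:38 = 4 h 24 min; less 30 min break → 3 h 54 min
Sat: 08:44–17:45 = 9 h 1 min; less 30 min break → 8 h 31 min
Sun: 10:45–16:31 = 5 h 46 min; less 30 min break → 5 h 16 min
Thu reg 7 h 5 min / OT 0 h 0 min; Fri reg 3 h 54 min / OT 0 h 0 min; Sat reg 8 h 31 min / OT 0 h 0 min; Sun reg 5 h 16 min / OT 0 h 0 min.
Totals: regular 24 h 46 min, overtime 0 h 0 min.

Regular 24.77 hours, overtime 0.00 hours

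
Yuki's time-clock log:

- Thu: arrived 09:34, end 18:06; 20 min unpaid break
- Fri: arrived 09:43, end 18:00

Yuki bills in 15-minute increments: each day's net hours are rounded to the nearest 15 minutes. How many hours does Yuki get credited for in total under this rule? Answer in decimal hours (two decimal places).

Thu: 09:34–18:06 = 8 h 32 min − 20 min = 8 h 12 min → rounds to 8 h 15 min
Fri: 09:43–18:00 = 8 h 17 min → rounds to 8 h 15 min
Total credited: 16 h 30 min.

16.50 hours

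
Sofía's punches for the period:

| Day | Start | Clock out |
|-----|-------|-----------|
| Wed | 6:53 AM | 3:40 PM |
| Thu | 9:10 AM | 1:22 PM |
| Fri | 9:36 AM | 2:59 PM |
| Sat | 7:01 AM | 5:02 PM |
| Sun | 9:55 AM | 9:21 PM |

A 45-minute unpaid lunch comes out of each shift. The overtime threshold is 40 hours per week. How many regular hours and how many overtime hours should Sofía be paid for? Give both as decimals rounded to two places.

Regular 36.07 hours, overtime 0.00 hours

Wed: 6:53 AM–3:40 PM = 8 h 47 min; less 45 min break → 8 h 2 min
Thu: 9:10 AM–1:22 PM = 4 h 12 min; less 45 min break → 3 h 27 min
Fri: 9:36 AM–2:59 PM = 5 h 23 min; less 45 min break → 4 h 38 min
Sat: 7:01 AM–5:02 PM = 10 h 1 min; less 45 min break → 9 h 16 min
Sun: 9:55 AM–9:21 PM = 11 h 26 min; less 45 min break → 10 h 41 min
Total worked: 36 h 4 min = 36.07 h.
Threshold 40 h → overtime 0 h 0 min, regular 36 h 4 min.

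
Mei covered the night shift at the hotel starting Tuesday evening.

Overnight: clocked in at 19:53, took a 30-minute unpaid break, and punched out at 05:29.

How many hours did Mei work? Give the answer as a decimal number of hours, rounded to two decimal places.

Overnight: 19:53 → midnight = 4 h 7 min; midnight → 05:29 = 5 h 29 min; span 9 h 36 min; less 30 min break → 9 h 6 min

9.10 hours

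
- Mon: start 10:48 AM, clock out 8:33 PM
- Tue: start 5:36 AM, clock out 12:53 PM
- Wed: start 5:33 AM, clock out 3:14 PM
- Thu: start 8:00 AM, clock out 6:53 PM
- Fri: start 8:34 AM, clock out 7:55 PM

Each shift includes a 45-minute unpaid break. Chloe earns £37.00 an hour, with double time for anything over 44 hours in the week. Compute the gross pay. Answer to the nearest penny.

£1716.80

Mon: 10:48 AM–8:33 PM = 9 h 45 min; less 45 min break → 9 h 0 min
Tue: 5:36 AM–12:53 PM = 7 h 17 min; less 45 min break → 6 h 32 min
Wed: 5:33 AM–3:14 PM = 9 h 41 min; less 45 min break → 8 h 56 min
Thu: 8:00 AM–6:53 PM = 10 h 53 min; less 45 min break → 10 h 8 min
Fri: 8:34 AM–7:55 PM = 11 h 21 min; less 45 min break → 10 h 36 min
Total worked: 45 h 12 min = 2712 min.
Regular 44 h 0 min = 2640 min at £37.00/h; overtime 1 h 12 min = 72 min at £74.00/h.
Pay = (2640 × £37.00 + 72 × £74.00) ÷ 60 = £1716.80.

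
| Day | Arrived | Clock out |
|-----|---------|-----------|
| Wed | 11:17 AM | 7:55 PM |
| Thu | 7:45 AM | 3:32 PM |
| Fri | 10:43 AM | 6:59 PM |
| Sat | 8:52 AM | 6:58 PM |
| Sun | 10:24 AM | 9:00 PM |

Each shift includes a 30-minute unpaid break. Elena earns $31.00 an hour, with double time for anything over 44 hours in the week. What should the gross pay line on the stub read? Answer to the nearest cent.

$1329.38

Wed: 11:17 AM–7:55 PM = 8 h 38 min; less 30 min break → 8 h 8 min
Thu: 7:45 AM–3:32 PM = 7 h 47 min; less 30 min break → 7 h 17 min
Fri: 10:43 AM–6:59 PM = 8 h 16 min; less 30 min break → 7 h 46 min
Sat: 8:52 AM–6:58 PM = 10 h 6 min; less 30 min break → 9 h 36 min
Sun: 10:24 AM–9:00 PM = 10 h 36 min; less 30 min break → 10 h 6 min
Total worked: 42 h 53 min = 2573 min.
Regular 42 h 53 min = 2573 min at $31.00/h; overtime 0 h 0 min = 0 min at $62.00/h.
Pay = (2573 × $31.00 + 0 × $62.00) ÷ 60 = $1329.38.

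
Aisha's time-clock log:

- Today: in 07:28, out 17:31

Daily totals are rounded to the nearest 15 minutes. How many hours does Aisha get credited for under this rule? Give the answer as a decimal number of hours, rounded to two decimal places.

10.00 hours

Today: 07:28–17:31 = 10 h 3 min → rounds to 10 h 0 min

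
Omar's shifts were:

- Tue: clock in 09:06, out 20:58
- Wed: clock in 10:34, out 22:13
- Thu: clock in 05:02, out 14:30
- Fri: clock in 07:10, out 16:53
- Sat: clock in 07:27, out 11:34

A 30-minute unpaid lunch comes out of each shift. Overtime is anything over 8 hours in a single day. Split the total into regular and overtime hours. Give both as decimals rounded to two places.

Tue: 09:06–20:58 = 11 h 52 min; less 30 min break → 11 h 22 min
Wed: 10:34–22:13 = 11 h 39 min; less 30 min break → 11 h 9 min
Thu: 05:02–14:30 = 9 h 28 min; less 30 min break → 8 h 58 min
Fri: 07:10–16:53 = 9 h 43 min; less 30 min break → 9 h 13 min
Sat: 07:27–11:34 = 4 h 7 min; less 30 min break → 3 h 37 min
Tue reg 8 h 0 min / OT 3 h 22 min; Wed reg 8 h 0 min / OT 3 h 9 min; Thu reg 8 h 0 min / OT 0 h 58 min; Fri reg 8 h 0 min / OT 1 h 13 min; Sat reg 3 h 37 min / OT 0 h 0 min.
Totals: regular 35 h 37 min, overtime 8 h 42 min.

Regular 35.62 hours, overtime 8.70 hours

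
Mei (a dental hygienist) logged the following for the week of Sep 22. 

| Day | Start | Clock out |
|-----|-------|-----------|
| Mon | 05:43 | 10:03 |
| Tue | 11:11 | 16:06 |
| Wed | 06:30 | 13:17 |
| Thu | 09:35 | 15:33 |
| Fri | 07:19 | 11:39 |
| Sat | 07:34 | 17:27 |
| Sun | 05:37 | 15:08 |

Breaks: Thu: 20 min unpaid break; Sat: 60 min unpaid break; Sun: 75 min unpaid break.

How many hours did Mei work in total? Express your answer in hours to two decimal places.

Mon: 05:43–10:03 = 4 h 20 min
Tue: 11:11–16:06 = 4 h 55 min
Wed: 06:30–13:17 = 6 h 47 min
Thu: 09:35–15:33 = 5 h 58 min; less 20 min break → 5 h 38 min
Fri: 07:19–11:39 = 4 h 20 min
Sat: 07:34–17:27 = 9 h 53 min; less 60 min break → 8 h 53 min
Sun: 05:37–15:08 = 9 h 31 min; less 75 min break → 8 h 16 min
Total: 4 h 20 min + 4 h 55 min + 6 h 47 min + 5 h 38 min + 4 h 20 min + 8 h 53 min + 8 h 16 min = 43 h 9 min.

43.15 hours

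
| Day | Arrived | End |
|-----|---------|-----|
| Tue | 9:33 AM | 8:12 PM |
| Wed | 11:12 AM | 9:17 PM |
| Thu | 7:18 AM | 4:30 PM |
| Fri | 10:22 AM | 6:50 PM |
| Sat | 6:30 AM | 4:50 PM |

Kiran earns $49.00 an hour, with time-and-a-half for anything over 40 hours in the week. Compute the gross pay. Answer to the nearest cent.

Tue: 9:33 AM–8:12 PM = 10 h 39 min
Wed: 11:12 AM–9:17 PM = 10 h 5 min
Thu: 7:18 AM–4:30 PM = 9 h 12 min
Fri: 10:22 AM–6:50 PM = 8 h 28 min
Sat: 6:30 AM–4:50 PM = 10 h 20 min
Total worked: 48 h 44 min = 2924 min.
Regular 40 h 0 min = 2400 min at $49.00/h; overtime 8 h 44 min = 524 min at $73.50/h.
Pay = (2400 × $49.00 + 524 × $73.50) ÷ 60 = $2601.90.

$2601.90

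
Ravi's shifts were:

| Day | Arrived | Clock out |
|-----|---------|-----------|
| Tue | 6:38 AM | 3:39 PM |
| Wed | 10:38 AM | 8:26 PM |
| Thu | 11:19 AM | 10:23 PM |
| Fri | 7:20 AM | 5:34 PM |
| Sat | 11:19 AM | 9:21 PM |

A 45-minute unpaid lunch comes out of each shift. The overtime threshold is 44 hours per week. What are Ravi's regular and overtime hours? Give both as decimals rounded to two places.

Regular 44.00 hours, overtime 2.40 hours

Tue: 6:38 AM–3:39 PM = 9 h 1 min; less 45 min break → 8 h 16 min
Wed: 10:38 AM–8:26 PM = 9 h 48 min; less 45 min break → 9 h 3 min
Thu: 11:19 AM–10:23 PM = 11 h 4 min; less 45 min break → 10 h 19 min
Fri: 7:20 AM–5:34 PM = 10 h 14 min; less 45 min break → 9 h 29 min
Sat: 11:19 AM–9:21 PM = 10 h 2 min; less 45 min break → 9 h 17 min
Total worked: 46 h 24 min = 46.40 h.
Threshold 44 h → overtime 2 h 24 min, regular 44 h 0 min.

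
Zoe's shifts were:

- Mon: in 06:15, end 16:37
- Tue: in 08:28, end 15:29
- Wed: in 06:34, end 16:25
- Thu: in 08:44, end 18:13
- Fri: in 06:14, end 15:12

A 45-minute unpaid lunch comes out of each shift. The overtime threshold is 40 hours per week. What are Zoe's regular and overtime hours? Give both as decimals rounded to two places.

Mon: 06:15–16:37 = 10 h 22 min; less 45 min break → 9 h 37 min
Tue: 08:28–15:29 = 7 h 1 min; less 45 min break → 6 h 16 min
Wed: 06:34–16:25 = 9 h 51 min; less 45 min break → 9 h 6 min
Thu: 08:44–18:13 = 9 h 29 min; less 45 min break → 8 h 44 min
Fri: 06:14–15:12 = 8 h 58 min; less 45 min break → 8 h 13 min
Total worked: 41 h 56 min = 41.93 h.
Threshold 40 h → overtime 1 h 56 min, regular 40 h 0 min.

Regular 40.00 hours, overtime 1.93 hours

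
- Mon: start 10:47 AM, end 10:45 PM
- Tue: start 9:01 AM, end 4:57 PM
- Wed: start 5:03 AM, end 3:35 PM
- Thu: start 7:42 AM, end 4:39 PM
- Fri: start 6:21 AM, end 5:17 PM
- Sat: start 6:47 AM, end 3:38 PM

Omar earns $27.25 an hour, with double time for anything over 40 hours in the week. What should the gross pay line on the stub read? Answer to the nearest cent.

Mon: 10:47 AM–10:45 PM = 11 h 58 min
Tue: 9:01 AM–4:57 PM = 7 h 56 min
Wed: 5:03 AM–3:35 PM = 10 h 32 min
Thu: 7:42 AM–4:39 PM = 8 h 57 min
Fri: 6:21 AM–5:17 PM = 10 h 56 min
Sat: 6:47 AM–3:38 PM = 8 h 51 min
Total worked: 59 h 10 min = 3550 min.
Regular 40 h 0 min = 2400 min at $27.25/h; overtime 19 h 10 min = 1150 min at $54.50/h.
Pay = (2400 × $27.25 + 1150 × $54.50) ÷ 60 = $2134.58.

$2134.58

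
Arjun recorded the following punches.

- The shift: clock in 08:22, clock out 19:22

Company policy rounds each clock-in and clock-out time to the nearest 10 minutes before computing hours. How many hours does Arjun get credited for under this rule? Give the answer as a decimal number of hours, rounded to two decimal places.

11.00 hours

The shift: in 08:22→08:20, out 19:22→19:20; 11 h 0 min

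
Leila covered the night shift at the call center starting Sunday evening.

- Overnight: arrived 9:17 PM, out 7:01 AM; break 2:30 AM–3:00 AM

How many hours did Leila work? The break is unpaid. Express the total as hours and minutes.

Overnight: 9:17 PM → midnight = 2 h 43 min; midnight → 7:01 AM = 7 h 1 min; span 9 h 44 min; less 30 min break → 9 h 14 min

9 h 14 min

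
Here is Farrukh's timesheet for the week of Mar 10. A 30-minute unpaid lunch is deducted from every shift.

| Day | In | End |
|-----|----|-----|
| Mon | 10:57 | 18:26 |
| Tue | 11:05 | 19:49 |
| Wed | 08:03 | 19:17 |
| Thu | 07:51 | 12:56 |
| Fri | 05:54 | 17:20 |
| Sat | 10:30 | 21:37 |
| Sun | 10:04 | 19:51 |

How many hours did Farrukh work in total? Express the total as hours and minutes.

Mon: 10:57–18:26 = 7 h 29 min; less 30 min break → 6 h 59 min
Tue: 11:05–19:49 = 8 h 44 min; less 30 min break → 8 h 14 min
Wed: 08:03–19:17 = 11 h 14 min; less 30 min break → 10 h 44 min
Thu: 07:51–12:56 = 5 h 5 min; less 30 min break → 4 h 35 min
Fri: 05:54–17:20 = 11 h 26 min; less 30 min break → 10 h 56 min
Sat: 10:30–21:37 = 11 h 7 min; less 30 min break → 10 h 37 min
Sun: 10:04–19:51 = 9 h 47 min; less 30 min break → 9 h 17 min
Total: 6 h 59 min + 8 h 14 min + 10 h 44 min + 4 h 35 min + 10 h 56 min + 10 h 37 min + 9 h 17 min = 61 h 22 min.

61 h 22 min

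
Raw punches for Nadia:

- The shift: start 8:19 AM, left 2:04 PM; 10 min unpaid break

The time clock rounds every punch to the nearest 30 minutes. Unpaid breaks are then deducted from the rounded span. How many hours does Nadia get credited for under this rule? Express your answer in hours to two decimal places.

5.33 hours

The shift: in 8:19 AM→8:30 AM, out 2:04 PM→2:00 PM; 5 h 30 min − 10 min = 5 h 20 min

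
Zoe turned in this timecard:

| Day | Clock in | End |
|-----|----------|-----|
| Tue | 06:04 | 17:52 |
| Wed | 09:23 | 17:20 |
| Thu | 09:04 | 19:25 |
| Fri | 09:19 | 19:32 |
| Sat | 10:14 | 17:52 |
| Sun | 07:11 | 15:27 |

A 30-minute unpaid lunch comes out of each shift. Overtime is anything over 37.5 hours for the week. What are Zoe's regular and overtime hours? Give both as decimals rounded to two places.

Regular 37.50 hours, overtime 15.72 hours

Tue: 06:04–17:52 = 11 h 48 min; less 30 min break → 11 h 18 min
Wed: 09:23–17:20 = 7 h 57 min; less 30 min break → 7 h 27 min
Thu: 09:04–19:25 = 10 h 21 min; less 30 min break → 9 h 51 min
Fri: 09:19–19:32 = 10 h 13 min; less 30 min break → 9 h 43 min
Sat: 10:14–17:52 = 7 h 38 min; less 30 min break → 7 h 8 min
Sun: 07:11–15:27 = 8 h 16 min; less 30 min break → 7 h 46 min
Total worked: 53 h 13 min = 53.22 h.
Threshold 37.5 h → overtime 15 h 43 min, regular 37 h 30 min.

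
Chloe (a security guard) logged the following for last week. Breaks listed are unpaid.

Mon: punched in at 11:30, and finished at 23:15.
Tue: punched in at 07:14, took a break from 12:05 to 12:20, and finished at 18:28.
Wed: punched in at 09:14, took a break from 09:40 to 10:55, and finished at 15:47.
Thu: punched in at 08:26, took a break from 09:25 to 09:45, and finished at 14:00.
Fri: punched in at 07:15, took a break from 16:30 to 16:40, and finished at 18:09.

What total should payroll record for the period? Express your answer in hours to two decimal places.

44.00 hours

Mon: 11:30–23:15 = 11 h 45 min
Tue: 07:14–18:28 = 11 h 14 min; less 15 min break → 10 h 59 min
Wed: 09:14–15:47 = 6 h 33 min; less 75 min break → 5 h 18 min
Thu: 08:26–14:00 = 5 h 34 min; less 20 min break → 5 h 14 min
Fri: 07:15–18:09 = 10 h 54 min; less 10 min break → 10 h 44 min
Total: 11 h 45 min + 10 h 59 min + 5 h 18 min + 5 h 14 min + 10 h 44 min = 44 h 0 min.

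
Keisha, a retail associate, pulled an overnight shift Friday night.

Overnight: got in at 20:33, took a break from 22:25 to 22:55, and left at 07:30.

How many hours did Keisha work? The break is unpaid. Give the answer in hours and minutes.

Overnight: 20:33 → midnight = 3 h 27 min; midnight → 07:30 = 7 h 30 min; span 10 h 57 min; less 30 min break → 10 h 27 min

10 h 27 min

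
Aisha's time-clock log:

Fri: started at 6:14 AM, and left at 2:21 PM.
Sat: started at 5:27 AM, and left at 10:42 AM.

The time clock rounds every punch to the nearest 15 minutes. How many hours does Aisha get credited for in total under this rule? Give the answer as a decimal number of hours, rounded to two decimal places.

Fri: in 6:14 AM→6:15 AM, out 2:21 PM→2:15 PM; 8 h 0 min
Sat: in 5:27 AM→5:30 AM, out 10:42 AM→10:45 AM; 5 h 15 min
Total credited: 13 h 15 min.

13.25 hours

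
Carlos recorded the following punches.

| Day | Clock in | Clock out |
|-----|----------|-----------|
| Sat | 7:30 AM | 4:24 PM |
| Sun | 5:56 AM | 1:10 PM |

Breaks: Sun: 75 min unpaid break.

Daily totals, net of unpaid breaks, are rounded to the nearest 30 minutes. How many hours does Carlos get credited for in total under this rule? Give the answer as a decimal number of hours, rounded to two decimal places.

Sat: 7:30 AM–4:24 PM = 8 h 54 min → rounds to 9 h 0 min
Sun: 5:56 AM–1:10 PM = 7 h 14 min − 75 min = 5 h 59 min → rounds to 6 h 0 min
Total credited: 15 h 0 min.

15.00 hours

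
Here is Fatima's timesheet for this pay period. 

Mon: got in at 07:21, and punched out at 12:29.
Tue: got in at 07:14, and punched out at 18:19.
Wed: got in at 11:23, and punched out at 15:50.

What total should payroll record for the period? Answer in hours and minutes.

Mon: 07:21–12:29 = 5 h 8 min
Tue: 07:14–18:19 = 11 h 5 min
Wed: 11:23–15:50 = 4 h 27 min
Total: 5 h 8 min + 11 h 5 min + 4 h 27 min = 20 h 40 min.

20 h 40 min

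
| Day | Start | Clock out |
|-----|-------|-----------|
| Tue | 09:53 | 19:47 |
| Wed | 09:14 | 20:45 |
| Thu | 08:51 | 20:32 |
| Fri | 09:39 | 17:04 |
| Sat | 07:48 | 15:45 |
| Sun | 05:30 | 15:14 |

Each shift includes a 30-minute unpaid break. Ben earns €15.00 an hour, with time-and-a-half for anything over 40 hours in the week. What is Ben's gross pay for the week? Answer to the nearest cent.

€942.00

Tue: 09:53–19:47 = 9 h 54 min; less 30 min break → 9 h 24 min
Wed: 09:14–20:45 = 11 h 31 min; less 30 min break → 11 h 1 min
Thu: 08:51–20:32 = 11 h 41 min; less 30 min break → 11 h 11 min
Fri: 09:39–17:04 = 7 h 25 min; less 30 min break → 6 h 55 min
Sat: 07:48–15:45 = 7 h 57 min; less 30 min break → 7 h 27 min
Sun: 05:30–15:14 = 9 h 44 min; less 30 min break → 9 h 14 min
Total worked: 55 h 12 min = 3312 min.
Regular 40 h 0 min = 2400 min at €15.00/h; overtime 15 h 12 min = 912 min at €22.50/h.
Pay = (2400 × €15.00 + 912 × €22.50) ÷ 60 = €942.00.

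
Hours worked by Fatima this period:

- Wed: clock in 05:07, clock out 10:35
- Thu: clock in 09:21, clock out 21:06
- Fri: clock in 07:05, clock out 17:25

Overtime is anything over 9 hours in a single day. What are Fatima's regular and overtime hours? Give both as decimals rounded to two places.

Wed: 05:07–10:35 = 5 h 28 min
Thu: 09:21–21:06 = 11 h 45 min
Fri: 07:05–17:25 = 10 h 20 min
Wed reg 5 h 28 min / OT 0 h 0 min; Thu reg 9 h 0 min / OT 2 h 45 min; Fri reg 9 h 0 min / OT 1 h 20 min.
Totals: regular 23 h 28 min, overtime 4 h 5 min.

Regular 23.47 hours, overtime 4.08 hours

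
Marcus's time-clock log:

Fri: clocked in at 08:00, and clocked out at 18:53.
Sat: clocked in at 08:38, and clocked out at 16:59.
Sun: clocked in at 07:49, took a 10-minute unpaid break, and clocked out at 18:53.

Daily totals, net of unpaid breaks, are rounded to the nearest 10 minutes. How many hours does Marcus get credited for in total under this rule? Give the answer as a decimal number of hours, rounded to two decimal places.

30.00 hours

Fri: 08:00–18:53 = 10 h 53 min → rounds to 10 h 50 min
Sat: 08:38–16:59 = 8 h 21 min → rounds to 8 h 20 min
Sun: 07:49–18:53 = 11 h 4 min − 10 min = 10 h 54 min → rounds to 10 h 50 min
Total credited: 30 h 0 min.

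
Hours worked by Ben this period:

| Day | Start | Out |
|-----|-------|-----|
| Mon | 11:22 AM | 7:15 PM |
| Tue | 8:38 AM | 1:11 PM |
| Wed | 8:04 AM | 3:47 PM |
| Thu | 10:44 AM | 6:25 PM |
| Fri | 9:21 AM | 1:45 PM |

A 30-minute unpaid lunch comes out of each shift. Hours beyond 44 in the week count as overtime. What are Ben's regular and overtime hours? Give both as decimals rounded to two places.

Mon: 11:22 AM–7:15 PM = 7 h 53 min; less 30 min break → 7 h 23 min
Tue: 8:38 AM–1:11 PM = 4 h 33 min; less 30 min break → 4 h 3 min
Wed: 8:04 AM–3:47 PM = 7 h 43 min; less 30 min break → 7 h 13 min
Thu: 10:44 AM–6:25 PM = 7 h 41 min; less 30 min break → 7 h 11 min
Fri: 9:21 AM–1:45 PM = 4 h 24 min; less 30 min break → 3 h 54 min
Total worked: 29 h 44 min = 29.73 h.
Threshold 44 h → overtime 0 h 0 min, regular 29 h 44 min.

Regular 29.73 hours, overtime 0.00 hours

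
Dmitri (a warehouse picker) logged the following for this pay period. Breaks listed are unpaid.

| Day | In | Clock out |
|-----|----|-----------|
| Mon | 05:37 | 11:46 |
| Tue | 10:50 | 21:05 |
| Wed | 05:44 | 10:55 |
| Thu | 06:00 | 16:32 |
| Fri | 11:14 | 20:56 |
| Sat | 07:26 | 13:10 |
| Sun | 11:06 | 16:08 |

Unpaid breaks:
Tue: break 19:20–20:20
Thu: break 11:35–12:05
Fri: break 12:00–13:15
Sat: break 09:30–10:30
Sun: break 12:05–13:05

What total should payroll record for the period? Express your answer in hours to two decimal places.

Mon: 05:37–11:46 = 6 h 9 min
Tue: 10:50–21:05 = 10 h 15 min; less 60 min break → 9 h 15 min
Wed: 05:44–10:55 = 5 h 11 min
Thu: 06:00–16:32 = 10 h 32 min; less 30 min break → 10 h 2 min
Fri: 11:14–20:56 = 9 h 42 min; less 75 min break → 8 h 27 min
Sat: 07:26–13:10 = 5 h 44 min; less 60 min break → 4 h 44 min
Sun: 11:06–16:08 = 5 h 2 min; less 60 min break → 4 h 2 min
Total: 6 h 9 min + 9 h 15 min + 5 h 11 min + 10 h 2 min + 8 h 27 min + 4 h 44 min + 4 h 2 min = 47 h 50 min.

47.83 hours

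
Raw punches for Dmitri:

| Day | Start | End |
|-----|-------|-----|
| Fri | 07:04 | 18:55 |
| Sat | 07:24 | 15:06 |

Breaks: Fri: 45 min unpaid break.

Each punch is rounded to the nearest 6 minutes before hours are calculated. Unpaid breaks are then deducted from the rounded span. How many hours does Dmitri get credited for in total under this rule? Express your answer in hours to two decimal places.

Fri: in 07:04→07:06, out 18:55→18:54; 11 h 48 min − 45 min = 11 h 3 min
Sat: in 07:24→07:24, out 15:06→15:06; 7 h 42 min
Total credited: 18 h 45 min.

18.75 hours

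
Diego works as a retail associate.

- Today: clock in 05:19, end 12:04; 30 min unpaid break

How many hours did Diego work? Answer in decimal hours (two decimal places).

Today: 05:19–12:04 = 6 h 45 min; less 30 min break → 6 h 15 min

6.25 hours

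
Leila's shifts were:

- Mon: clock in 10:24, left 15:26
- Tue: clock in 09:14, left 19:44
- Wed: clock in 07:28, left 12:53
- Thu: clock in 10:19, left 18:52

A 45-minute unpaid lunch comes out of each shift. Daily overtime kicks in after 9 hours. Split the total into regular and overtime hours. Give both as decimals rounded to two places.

Regular 25.75 hours, overtime 0.75 hours

Mon: 10:24–15:26 = 5 h 2 min; less 45 min break → 4 h 17 min
Tue: 09:14–19:44 = 10 h 30 min; less 45 min break → 9 h 45 min
Wed: 07:28–12:53 = 5 h 25 min; less 45 min break → 4 h 40 min
Thu: 10:19–18:52 = 8 h 33 min; less 45 min break → 7 h 48 min
Mon reg 4 h 17 min / OT 0 h 0 min; Tue reg 9 h 0 min / OT 0 h 45 min; Wed reg 4 h 40 min / OT 0 h 0 min; Thu reg 7 h 48 min / OT 0 h 0 min.
Totals: regular 25 h 45 min, overtime 0 h 45 min.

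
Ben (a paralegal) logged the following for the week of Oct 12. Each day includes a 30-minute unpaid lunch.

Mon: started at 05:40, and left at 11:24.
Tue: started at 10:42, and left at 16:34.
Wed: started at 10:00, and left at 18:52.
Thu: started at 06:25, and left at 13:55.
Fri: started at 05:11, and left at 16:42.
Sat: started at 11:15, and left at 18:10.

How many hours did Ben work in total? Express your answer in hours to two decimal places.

Mon: 05:40–11:24 = 5 h 44 min; less 30 min break → 5 h 14 min
Tue: 10:42–16:34 = 5 h 52 min; less 30 min break → 5 h 22 min
Wed: 10:00–18:52 = 8 h 52 min; less 30 min break → 8 h 22 min
Thu: 06:25–13:55 = 7 h 30 min; less 30 min break → 7 h 0 min
Fri: 05:11–16:42 = 11 h 31 min; less 30 min break → 11 h 1 min
Sat: 11:15–18:10 = 6 h 55 min; less 30 min break → 6 h 25 min
Total: 5 h 14 min + 5 h 22 min + 8 h 22 min + 7 h 0 min + 11 h 1 min + 6 h 25 min = 43 h 24 min.

43.40 hours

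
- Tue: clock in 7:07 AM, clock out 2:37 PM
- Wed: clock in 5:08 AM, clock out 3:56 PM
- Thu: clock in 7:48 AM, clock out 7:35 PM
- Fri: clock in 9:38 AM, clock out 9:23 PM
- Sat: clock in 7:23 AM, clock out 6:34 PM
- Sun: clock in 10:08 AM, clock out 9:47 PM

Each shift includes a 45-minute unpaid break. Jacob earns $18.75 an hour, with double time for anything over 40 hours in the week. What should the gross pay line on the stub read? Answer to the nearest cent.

Tue: 7:07 AM–2:37 PM = 7 h 30 min; less 45 min break → 6 h 45 min
Wed: 5:08 AM–3:56 PM = 10 h 48 min; less 45 min break → 10 h 3 min
Thu: 7:48 AM–7:35 PM = 11 h 47 min; less 45 min break → 11 h 2 min
Fri: 9:38 AM–9:23 PM = 11 h 45 min; less 45 min break → 11 h 0 min
Sat: 7:23 AM–6:34 PM = 11 h 11 min; less 45 min break → 10 h 26 min
Sun: 10:08 AM–9:47 PM = 11 h 39 min; less 45 min break → 10 h 54 min
Total worked: 60 h 10 min = 3610 min.
Regular 40 h 0 min = 2400 min at $18.75/h; overtime 20 h 10 min = 1210 min at $37.50/h.
Pay = (2400 × $18.75 + 1210 × $37.50) ÷ 60 = $1506.25.

$1506.25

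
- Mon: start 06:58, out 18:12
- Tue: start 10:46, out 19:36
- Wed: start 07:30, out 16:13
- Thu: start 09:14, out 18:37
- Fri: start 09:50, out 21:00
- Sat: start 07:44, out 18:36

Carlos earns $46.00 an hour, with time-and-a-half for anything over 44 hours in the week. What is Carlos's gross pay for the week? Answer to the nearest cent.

$3141.80

Mon: 06:58–18:12 = 11 h 14 min
Tue: 10:46–19:36 = 8 h 50 min
Wed: 07:30–16:13 = 8 h 43 min
Thu: 09:14–18:37 = 9 h 23 min
Fri: 09:50–21:00 = 11 h 10 min
Sat: 07:44–18:36 = 10 h 52 min
Total worked: 60 h 12 min = 3612 min.
Regular 44 h 0 min = 2640 min at $46.00/h; overtime 16 h 12 min = 972 min at $69.00/h.
Pay = (2640 × $46.00 + 972 × $69.00) ÷ 60 = $3141.80.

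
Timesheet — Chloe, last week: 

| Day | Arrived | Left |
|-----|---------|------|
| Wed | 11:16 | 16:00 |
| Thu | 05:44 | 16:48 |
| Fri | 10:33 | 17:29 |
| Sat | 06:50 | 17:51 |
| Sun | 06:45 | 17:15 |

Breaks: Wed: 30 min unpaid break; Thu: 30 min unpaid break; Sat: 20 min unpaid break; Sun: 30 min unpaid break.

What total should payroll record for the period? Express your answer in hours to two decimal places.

Wed: 11:16–16:00 = 4 h 44 min; less 30 min break → 4 h 14 min
Thu: 05:44–16:48 = 11 h 4 min; less 30 min break → 10 h 34 min
Fri: 10:33–17:29 = 6 h 56 min
Sat: 06:50–17:51 = 11 h 1 min; less 20 min break → 10 h 41 min
Sun: 06:45–17:15 = 10 h 30 min; less 30 min break → 10 h 0 min
Total: 4 h 14 min + 10 h 34 min + 6 h 56 min + 10 h 41 min + 10 h 0 min = 42 h 25 min.

42.42 hours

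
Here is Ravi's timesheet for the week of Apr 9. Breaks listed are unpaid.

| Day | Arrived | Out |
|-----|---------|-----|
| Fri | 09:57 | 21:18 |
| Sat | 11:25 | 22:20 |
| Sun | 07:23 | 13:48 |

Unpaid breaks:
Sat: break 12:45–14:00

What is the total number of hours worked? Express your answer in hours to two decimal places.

Fri: 09:57–21:18 = 11 h 21 min
Sat: 11:25–22:20 = 10 h 55 min; less 75 min break → 9 h 40 min
Sun: 07:23–13:48 = 6 h 25 min
Total: 11 h 21 min + 9 h 40 min + 6 h 25 min = 27 h 26 min.

27.43 hours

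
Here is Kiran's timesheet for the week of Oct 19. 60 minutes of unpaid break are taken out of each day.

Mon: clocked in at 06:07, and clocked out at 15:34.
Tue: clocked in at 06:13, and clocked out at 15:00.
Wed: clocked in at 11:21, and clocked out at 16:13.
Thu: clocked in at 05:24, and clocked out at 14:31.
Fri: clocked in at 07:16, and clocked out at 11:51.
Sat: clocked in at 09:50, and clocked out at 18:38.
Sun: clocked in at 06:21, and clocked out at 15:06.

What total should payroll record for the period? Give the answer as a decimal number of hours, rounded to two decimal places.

Mon: 06:07–15:34 = 9 h 27 min; less 60 min break → 8 h 27 min
Tue: 06:13–15:00 = 8 h 47 min; less 60 min break → 7 h 47 min
Wed: 11:21–16:13 = 4 h 52 min; less 60 min break → 3 h 52 min
Thu: 05:24–14:31 = 9 h 7 min; less 60 min break → 8 h 7 min
Fri: 07:16–11:51 = 4 h 35 min; less 60 min break → 3 h 35 min
Sat: 09:50–18:38 = 8 h 48 min; less 60 min break → 7 h 48 min
Sun: 06:21–15:06 = 8 h 45 min; less 60 min break → 7 h 45 min
Total: 8 h 27 min + 7 h 47 min + 3 h 52 min + 8 h 7 min + 3 h 35 min + 7 h 48 min + 7 h 45 min = 47 h 21 min.

47.35 hours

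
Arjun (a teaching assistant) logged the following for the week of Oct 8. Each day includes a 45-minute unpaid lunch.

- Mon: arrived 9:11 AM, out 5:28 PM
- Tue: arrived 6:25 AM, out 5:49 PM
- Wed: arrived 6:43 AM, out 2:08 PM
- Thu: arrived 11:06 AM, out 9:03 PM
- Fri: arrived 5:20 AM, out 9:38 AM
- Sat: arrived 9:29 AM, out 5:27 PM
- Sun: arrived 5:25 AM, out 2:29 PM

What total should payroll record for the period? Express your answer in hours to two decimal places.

Mon: 9:11 AM–5:28 PM = 8 h 17 min; less 45 min break → 7 h 32 min
Tue: 6:25 AM–5:49 PM = 11 h 24 min; less 45 min break → 10 h 39 min
Wed: 6:43 AM–2:08 PM = 7 h 25 min; less 45 min break → 6 h 40 min
Thu: 11:06 AM–9:03 PM = 9 h 57 min; less 45 min break → 9 h 12 min
Fri: 5:20 AM–9:38 AM = 4 h 18 min; less 45 min break → 3 h 33 min
Sat: 9:29 AM–5:27 PM = 7 h 58 min; less 45 min break → 7 h 13 min
Sun: 5:25 AM–2:29 PM = 9 h 4 min; less 45 min break → 8 h 19 min
Total: 7 h 32 min + 10 h 39 min + 6 h 40 min + 9 h 12 min + 3 h 33 min + 7 h 13 min + 8 h 19 min = 53 h 8 min.

53.13 hours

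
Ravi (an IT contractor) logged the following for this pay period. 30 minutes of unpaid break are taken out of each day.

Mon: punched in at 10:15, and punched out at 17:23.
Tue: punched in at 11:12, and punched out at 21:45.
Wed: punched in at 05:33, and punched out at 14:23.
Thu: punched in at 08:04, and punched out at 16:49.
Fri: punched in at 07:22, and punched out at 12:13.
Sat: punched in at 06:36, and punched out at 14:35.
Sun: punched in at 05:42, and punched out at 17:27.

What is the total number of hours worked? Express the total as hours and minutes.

56 h 21 min

Mon: 10:15–17:23 = 7 h 8 min; less 30 min break → 6 h 38 min
Tue: 11:12–21:45 = 10 h 33 min; less 30 min break → 10 h 3 min
Wed: 05:33–14:23 = 8 h 50 min; less 30 min break → 8 h 20 min
Thu: 08:04–16:49 = 8 h 45 min; less 30 min break → 8 h 15 min
Fri: 07:22–12:13 = 4 h 51 min; less 30 min break → 4 h 21 min
Sat: 06:36–14:35 = 7 h 59 min; less 30 min break → 7 h 29 min
Sun: 05:42–17:27 = 11 h 45 min; less 30 min break → 11 h 15 min
Total: 6 h 38 min + 10 h 3 min + 8 h 20 min + 8 h 15 min + 4 h 21 min + 7 h 29 min + 11 h 15 min = 56 h 21 min.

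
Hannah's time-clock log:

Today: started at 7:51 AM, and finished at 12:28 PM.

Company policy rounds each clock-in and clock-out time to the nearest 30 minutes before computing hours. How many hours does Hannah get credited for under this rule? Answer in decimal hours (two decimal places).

4.50 hours

Today: in 7:51 AM→8:00 AM, out 12:28 PM→12:30 PM; 4 h 30 min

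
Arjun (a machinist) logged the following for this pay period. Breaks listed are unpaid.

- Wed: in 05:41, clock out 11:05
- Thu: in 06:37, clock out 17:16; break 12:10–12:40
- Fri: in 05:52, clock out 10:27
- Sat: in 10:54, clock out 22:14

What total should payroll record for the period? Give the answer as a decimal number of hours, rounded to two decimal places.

31.47 hours

Wed: 05:41–11:05 = 5 h 24 min
Thu: 06:37–17:16 = 10 h 39 min; less 30 min break → 10 h 9 min
Fri: 05:52–10:27 = 4 h 35 min
Sat: 10:54–22:14 = 11 h 20 min
Total: 5 h 24 min + 10 h 9 min + 4 h 35 min + 11 h 20 min = 31 h 28 min.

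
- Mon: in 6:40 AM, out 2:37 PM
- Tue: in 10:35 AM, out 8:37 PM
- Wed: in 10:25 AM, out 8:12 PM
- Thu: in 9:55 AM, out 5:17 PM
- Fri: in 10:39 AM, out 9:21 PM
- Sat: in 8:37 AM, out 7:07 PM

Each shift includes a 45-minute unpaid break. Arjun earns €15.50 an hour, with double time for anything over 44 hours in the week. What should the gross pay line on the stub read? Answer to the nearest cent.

Mon: 6:40 AM–2:37 PM = 7 h 57 min; less 45 min break → 7 h 12 min
Tue: 10:35 AM–8:37 PM = 10 h 2 min; less 45 min break → 9 h 17 min
Wed: 10:25 AM–8:12 PM = 9 h 47 min; less 45 min break → 9 h 2 min
Thu: 9:55 AM–5:17 PM = 7 h 22 min; less 45 min break → 6 h 37 min
Fri: 10:39 AM–9:21 PM = 10 h 42 min; less 45 min break → 9 h 57 min
Sat: 8:37 AM–7:07 PM = 10 h 30 min; less 45 min break → 9 h 45 min
Total worked: 51 h 50 min = 3110 min.
Regular 44 h 0 min = 2640 min at €15.50/h; overtime 7 h 50 min = 470 min at €31.00/h.
Pay = (2640 × €15.50 + 470 × €31.00) ÷ 60 = €924.83.

€924.83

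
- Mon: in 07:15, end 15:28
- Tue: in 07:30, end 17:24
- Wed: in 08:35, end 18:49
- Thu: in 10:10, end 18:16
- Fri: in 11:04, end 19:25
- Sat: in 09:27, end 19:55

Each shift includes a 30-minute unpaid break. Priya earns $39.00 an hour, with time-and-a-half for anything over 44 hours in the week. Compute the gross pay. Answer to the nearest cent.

Mon: 07:15–15:28 = 8 h 13 min; less 30 min break → 7 h 43 min
Tue: 07:30–17:24 = 9 h 54 min; less 30 min break → 9 h 24 min
Wed: 08:35–18:49 = 10 h 14 min; less 30 min break → 9 h 44 min
Thu: 10:10–18:16 = 8 h 6 min; less 30 min break → 7 h 36 min
Fri: 11:04–19:25 = 8 h 21 min; less 30 min break → 7 h 51 min
Sat: 09:27–19:55 = 10 h 28 min; less 30 min break → 9 h 58 min
Total worked: 52 h 16 min = 3136 min.
Regular 44 h 0 min = 2640 min at $39.00/h; overtime 8 h 16 min = 496 min at $58.50/h.
Pay = (2640 × $39.00 + 496 × $58.50) ÷ 60 = $2199.60.

$2199.60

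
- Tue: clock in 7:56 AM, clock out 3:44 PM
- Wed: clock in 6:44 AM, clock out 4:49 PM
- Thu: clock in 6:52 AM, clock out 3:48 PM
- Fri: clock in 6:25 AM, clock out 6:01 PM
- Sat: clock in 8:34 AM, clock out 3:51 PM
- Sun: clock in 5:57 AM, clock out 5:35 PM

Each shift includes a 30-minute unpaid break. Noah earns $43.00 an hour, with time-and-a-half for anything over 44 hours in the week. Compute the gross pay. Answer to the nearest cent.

$2558.50

Tue: 7:56 AM–3:44 PM = 7 h 48 min; less 30 min break → 7 h 18 min
Wed: 6:44 AM–4:49 PM = 10 h 5 min; less 30 min break → 9 h 35 min
Thu: 6:52 AM–3:48 PM = 8 h 56 min; less 30 min break → 8 h 26 min
Fri: 6:25 AM–6:01 PM = 11 h 36 min; less 30 min break → 11 h 6 min
Sat: 8:34 AM–3:51 PM = 7 h 17 min; less 30 min break → 6 h 47 min
Sun: 5:57 AM–5:35 PM = 11 h 38 min; less 30 min break → 11 h 8 min
Total worked: 54 h 20 min = 3260 min.
Regular 44 h 0 min = 2640 min at $43.00/h; overtime 10 h 20 min = 620 min at $64.50/h.
Pay = (2640 × $43.00 + 620 × $64.50) ÷ 60 = $2558.50.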